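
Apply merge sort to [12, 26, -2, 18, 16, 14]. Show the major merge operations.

Divide and conquer:
  Merge [26] + [-2] -> [-2, 26]
  Merge [12] + [-2, 26] -> [-2, 12, 26]
  Merge [16] + [14] -> [14, 16]
  Merge [18] + [14, 16] -> [14, 16, 18]
  Merge [-2, 12, 26] + [14, 16, 18] -> [-2, 12, 14, 16, 18, 26]


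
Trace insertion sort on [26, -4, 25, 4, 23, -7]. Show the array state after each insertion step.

First element 26 is already 'sorted'
Insert -4: shifted 1 elements -> [-4, 26, 25, 4, 23, -7]
Insert 25: shifted 1 elements -> [-4, 25, 26, 4, 23, -7]
Insert 4: shifted 2 elements -> [-4, 4, 25, 26, 23, -7]
Insert 23: shifted 2 elements -> [-4, 4, 23, 25, 26, -7]
Insert -7: shifted 5 elements -> [-7, -4, 4, 23, 25, 26]


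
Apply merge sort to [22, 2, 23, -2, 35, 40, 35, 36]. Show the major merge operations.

Divide and conquer:
  Merge [22] + [2] -> [2, 22]
  Merge [23] + [-2] -> [-2, 23]
  Merge [2, 22] + [-2, 23] -> [-2, 2, 22, 23]
  Merge [35] + [40] -> [35, 40]
  Merge [35] + [36] -> [35, 36]
  Merge [35, 40] + [35, 36] -> [35, 35, 36, 40]
  Merge [-2, 2, 22, 23] + [35, 35, 36, 40] -> [-2, 2, 22, 23, 35, 35, 36, 40]


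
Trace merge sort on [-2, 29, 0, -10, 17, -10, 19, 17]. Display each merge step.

Divide and conquer:
  Merge [-2] + [29] -> [-2, 29]
  Merge [0] + [-10] -> [-10, 0]
  Merge [-2, 29] + [-10, 0] -> [-10, -2, 0, 29]
  Merge [17] + [-10] -> [-10, 17]
  Merge [19] + [17] -> [17, 19]
  Merge [-10, 17] + [17, 19] -> [-10, 17, 17, 19]
  Merge [-10, -2, 0, 29] + [-10, 17, 17, 19] -> [-10, -10, -2, 0, 17, 17, 19, 29]


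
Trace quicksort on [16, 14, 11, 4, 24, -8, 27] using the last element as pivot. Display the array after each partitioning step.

Partition 1: pivot=27 at index 6 -> [16, 14, 11, 4, 24, -8, 27]
Partition 2: pivot=-8 at index 0 -> [-8, 14, 11, 4, 24, 16, 27]
Partition 3: pivot=16 at index 4 -> [-8, 14, 11, 4, 16, 24, 27]
Partition 4: pivot=4 at index 1 -> [-8, 4, 11, 14, 16, 24, 27]
Partition 5: pivot=14 at index 3 -> [-8, 4, 11, 14, 16, 24, 27]


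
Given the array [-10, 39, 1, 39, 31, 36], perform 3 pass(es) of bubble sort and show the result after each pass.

After pass 1: [-10, 1, 39, 31, 36, 39] (3 swaps)
After pass 2: [-10, 1, 31, 36, 39, 39] (2 swaps)
After pass 3: [-10, 1, 31, 36, 39, 39] (0 swaps)
Total swaps: 5


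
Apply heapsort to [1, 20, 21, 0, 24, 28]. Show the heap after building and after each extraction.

Build heap: [28, 24, 21, 0, 20, 1]
Extract 28: [24, 20, 21, 0, 1, 28]
Extract 24: [21, 20, 1, 0, 24, 28]
Extract 21: [20, 0, 1, 21, 24, 28]
Extract 20: [1, 0, 20, 21, 24, 28]
Extract 1: [0, 1, 20, 21, 24, 28]


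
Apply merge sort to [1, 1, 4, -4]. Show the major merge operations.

Divide and conquer:
  Merge [1] + [1] -> [1, 1]
  Merge [4] + [-4] -> [-4, 4]
  Merge [1, 1] + [-4, 4] -> [-4, 1, 1, 4]


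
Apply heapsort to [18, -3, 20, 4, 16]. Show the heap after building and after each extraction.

Build heap: [20, 16, 18, 4, -3]
Extract 20: [18, 16, -3, 4, 20]
Extract 18: [16, 4, -3, 18, 20]
Extract 16: [4, -3, 16, 18, 20]
Extract 4: [-3, 4, 16, 18, 20]


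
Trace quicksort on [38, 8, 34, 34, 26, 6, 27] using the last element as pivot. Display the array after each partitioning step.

Partition 1: pivot=27 at index 3 -> [8, 26, 6, 27, 38, 34, 34]
Partition 2: pivot=6 at index 0 -> [6, 26, 8, 27, 38, 34, 34]
Partition 3: pivot=8 at index 1 -> [6, 8, 26, 27, 38, 34, 34]
Partition 4: pivot=34 at index 5 -> [6, 8, 26, 27, 34, 34, 38]


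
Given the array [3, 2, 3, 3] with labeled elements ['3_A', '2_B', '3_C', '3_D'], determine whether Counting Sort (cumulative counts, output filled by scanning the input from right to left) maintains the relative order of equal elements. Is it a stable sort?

Trace Counting Sort on the labeled array (the key is the number; the letter only tracks identity):
  Counts for values 0..3: [0, 0, 1, 3]
  Cumulative counts: [0, 0, 1, 4]
  Scan right to left: place 3_D at output index 3
  Scan right to left: place 3_C at output index 2
  Scan right to left: place 2_B at output index 0
  Scan right to left: place 3_A at output index 1
  Output: [2_B, 3_A, 3_C, 3_D]
Equal keys:
  value 3: originally 3_A, 3_C, 3_D; after sorting 3_A, 3_C, 3_D -> order preserved
All equal keys kept their original relative order. Counting Sort is stable: scanning the input right to left with decreasing cumulative counts places later duplicates at later output positions.
Answer: Stable


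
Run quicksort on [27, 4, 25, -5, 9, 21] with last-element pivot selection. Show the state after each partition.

Partition 1: pivot=21 at index 3 -> [4, -5, 9, 21, 25, 27]
Partition 2: pivot=9 at index 2 -> [4, -5, 9, 21, 25, 27]
Partition 3: pivot=-5 at index 0 -> [-5, 4, 9, 21, 25, 27]
Partition 4: pivot=27 at index 5 -> [-5, 4, 9, 21, 25, 27]


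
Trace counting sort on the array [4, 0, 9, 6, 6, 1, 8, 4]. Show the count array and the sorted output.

Count array: [1, 1, 0, 0, 2, 0, 2, 0, 1, 1]
(count[i] = number of elements equal to i)
Cumulative count: [1, 2, 2, 2, 4, 4, 6, 6, 7, 8]
Sorted: [0, 1, 4, 4, 6, 6, 8, 9]


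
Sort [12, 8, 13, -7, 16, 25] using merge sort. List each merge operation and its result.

Divide and conquer:
  Merge [8] + [13] -> [8, 13]
  Merge [12] + [8, 13] -> [8, 12, 13]
  Merge [16] + [25] -> [16, 25]
  Merge [-7] + [16, 25] -> [-7, 16, 25]
  Merge [8, 12, 13] + [-7, 16, 25] -> [-7, 8, 12, 13, 16, 25]


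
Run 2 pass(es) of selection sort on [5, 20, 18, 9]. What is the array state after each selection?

Pass 1: Select minimum 5 at index 0, swap -> [5, 20, 18, 9]
Pass 2: Select minimum 9 at index 3, swap -> [5, 9, 18, 20]


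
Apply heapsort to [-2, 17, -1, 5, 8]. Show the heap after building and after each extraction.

Build heap: [17, 8, -1, 5, -2]
Extract 17: [8, 5, -1, -2, 17]
Extract 8: [5, -2, -1, 8, 17]
Extract 5: [-1, -2, 5, 8, 17]
Extract -1: [-2, -1, 5, 8, 17]


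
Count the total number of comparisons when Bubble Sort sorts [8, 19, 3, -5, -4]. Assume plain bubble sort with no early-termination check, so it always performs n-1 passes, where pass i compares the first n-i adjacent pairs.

Pass 1: compare adjacent pairs (0,1)..(3,4) = 4 comparison(s), 3 swap(s) -> [8, 3, -5, -4, 19]
Pass 2: compare adjacent pairs (0,1)..(2,3) = 3 comparison(s), 3 swap(s) -> [3, -5, -4, 8, 19]
Pass 3: compare adjacent pairs (0,1)..(1,2) = 2 comparison(s), 2 swap(s) -> [-5, -4, 3, 8, 19]
Pass 4: compare adjacent pairs (0,1)..(0,1) = 1 comparison(s), 0 swap(s) -> [-5, -4, 3, 8, 19]
Total comparisons: 4 + 3 + 2 + 1 = 10


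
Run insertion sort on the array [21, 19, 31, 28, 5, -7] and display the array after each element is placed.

First element 21 is already 'sorted'
Insert 19: shifted 1 elements -> [19, 21, 31, 28, 5, -7]
Insert 31: shifted 0 elements -> [19, 21, 31, 28, 5, -7]
Insert 28: shifted 1 elements -> [19, 21, 28, 31, 5, -7]
Insert 5: shifted 4 elements -> [5, 19, 21, 28, 31, -7]
Insert -7: shifted 5 elements -> [-7, 5, 19, 21, 28, 31]


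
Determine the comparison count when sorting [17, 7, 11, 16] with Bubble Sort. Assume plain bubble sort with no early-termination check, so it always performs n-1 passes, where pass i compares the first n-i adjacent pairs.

Pass 1: compare adjacent pairs (0,1)..(2,3) = 3 comparison(s), 3 swap(s) -> [7, 11, 16, 17]
Pass 2: compare adjacent pairs (0,1)..(1,2) = 2 comparison(s), 0 swap(s) -> [7, 11, 16, 17]
Pass 3: compare adjacent pairs (0,1)..(0,1) = 1 comparison(s), 0 swap(s) -> [7, 11, 16, 17]
Total comparisons: 3 + 2 + 1 = 6


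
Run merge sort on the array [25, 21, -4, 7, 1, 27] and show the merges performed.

Divide and conquer:
  Merge [21] + [-4] -> [-4, 21]
  Merge [25] + [-4, 21] -> [-4, 21, 25]
  Merge [1] + [27] -> [1, 27]
  Merge [7] + [1, 27] -> [1, 7, 27]
  Merge [-4, 21, 25] + [1, 7, 27] -> [-4, 1, 7, 21, 25, 27]


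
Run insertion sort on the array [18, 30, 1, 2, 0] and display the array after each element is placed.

First element 18 is already 'sorted'
Insert 30: shifted 0 elements -> [18, 30, 1, 2, 0]
Insert 1: shifted 2 elements -> [1, 18, 30, 2, 0]
Insert 2: shifted 2 elements -> [1, 2, 18, 30, 0]
Insert 0: shifted 4 elements -> [0, 1, 2, 18, 30]


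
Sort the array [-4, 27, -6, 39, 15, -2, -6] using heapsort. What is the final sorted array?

Build heap: [39, 27, -2, -4, 15, -6, -6]
Extract 39: [27, 15, -2, -4, -6, -6, 39]
Extract 27: [15, -4, -2, -6, -6, 27, 39]
Extract 15: [-2, -4, -6, -6, 15, 27, 39]
Extract -2: [-4, -6, -6, -2, 15, 27, 39]
Extract -4: [-6, -6, -4, -2, 15, 27, 39]
Extract -6: [-6, -6, -4, -2, 15, 27, 39]


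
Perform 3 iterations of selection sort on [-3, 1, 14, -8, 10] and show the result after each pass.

Pass 1: Select minimum -8 at index 3, swap -> [-8, 1, 14, -3, 10]
Pass 2: Select minimum -3 at index 3, swap -> [-8, -3, 14, 1, 10]
Pass 3: Select minimum 1 at index 3, swap -> [-8, -3, 1, 14, 10]


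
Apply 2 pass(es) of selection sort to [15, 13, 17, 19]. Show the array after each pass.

Pass 1: Select minimum 13 at index 1, swap -> [13, 15, 17, 19]
Pass 2: Select minimum 15 at index 1, swap -> [13, 15, 17, 19]


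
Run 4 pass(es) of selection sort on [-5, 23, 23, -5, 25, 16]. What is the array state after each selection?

Pass 1: Select minimum -5 at index 0, swap -> [-5, 23, 23, -5, 25, 16]
Pass 2: Select minimum -5 at index 3, swap -> [-5, -5, 23, 23, 25, 16]
Pass 3: Select minimum 16 at index 5, swap -> [-5, -5, 16, 23, 25, 23]
Pass 4: Select minimum 23 at index 3, swap -> [-5, -5, 16, 23, 25, 23]


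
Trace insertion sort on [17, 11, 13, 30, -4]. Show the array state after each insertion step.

First element 17 is already 'sorted'
Insert 11: shifted 1 elements -> [11, 17, 13, 30, -4]
Insert 13: shifted 1 elements -> [11, 13, 17, 30, -4]
Insert 30: shifted 0 elements -> [11, 13, 17, 30, -4]
Insert -4: shifted 4 elements -> [-4, 11, 13, 17, 30]


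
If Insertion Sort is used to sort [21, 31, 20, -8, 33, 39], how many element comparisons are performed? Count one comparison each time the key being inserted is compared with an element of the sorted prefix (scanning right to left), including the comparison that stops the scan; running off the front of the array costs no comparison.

Insert 31: 21 <= 31 (stop) = 1 comparison(s) -> [21, 31, 20, -8, 33, 39]
Insert 20: 31 > 20 (shift), 21 > 20 (shift), reached front = 2 comparison(s) -> [20, 21, 31, -8, 33, 39]
Insert -8: 31 > -8 (shift), 21 > -8 (shift), 20 > -8 (shift), reached front = 3 comparison(s) -> [-8, 20, 21, 31, 33, 39]
Insert 33: 31 <= 33 (stop) = 1 comparison(s) -> [-8, 20, 21, 31, 33, 39]
Insert 39: 33 <= 39 (stop) = 1 comparison(s) -> [-8, 20, 21, 31, 33, 39]
Total comparisons: 1 + 2 + 3 + 1 + 1 = 8


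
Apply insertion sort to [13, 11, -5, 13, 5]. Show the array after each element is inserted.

First element 13 is already 'sorted'
Insert 11: shifted 1 elements -> [11, 13, -5, 13, 5]
Insert -5: shifted 2 elements -> [-5, 11, 13, 13, 5]
Insert 13: shifted 0 elements -> [-5, 11, 13, 13, 5]
Insert 5: shifted 3 elements -> [-5, 5, 11, 13, 13]


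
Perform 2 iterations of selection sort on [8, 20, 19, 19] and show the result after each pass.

Pass 1: Select minimum 8 at index 0, swap -> [8, 20, 19, 19]
Pass 2: Select minimum 19 at index 2, swap -> [8, 19, 20, 19]


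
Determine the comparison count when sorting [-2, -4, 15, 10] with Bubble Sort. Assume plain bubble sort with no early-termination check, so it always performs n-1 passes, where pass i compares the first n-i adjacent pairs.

Pass 1: compare adjacent pairs (0,1)..(2,3) = 3 comparison(s), 2 swap(s) -> [-4, -2, 10, 15]
Pass 2: compare adjacent pairs (0,1)..(1,2) = 2 comparison(s), 0 swap(s) -> [-4, -2, 10, 15]
Pass 3: compare adjacent pairs (0,1)..(0,1) = 1 comparison(s), 0 swap(s) -> [-4, -2, 10, 15]
Total comparisons: 3 + 2 + 1 = 6


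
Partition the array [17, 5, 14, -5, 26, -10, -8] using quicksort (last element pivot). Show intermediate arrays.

Partition 1: pivot=-8 at index 1 -> [-10, -8, 14, -5, 26, 17, 5]
Partition 2: pivot=5 at index 3 -> [-10, -8, -5, 5, 26, 17, 14]
Partition 3: pivot=14 at index 4 -> [-10, -8, -5, 5, 14, 17, 26]
Partition 4: pivot=26 at index 6 -> [-10, -8, -5, 5, 14, 17, 26]


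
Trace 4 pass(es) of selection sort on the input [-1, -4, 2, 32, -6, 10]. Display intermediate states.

Pass 1: Select minimum -6 at index 4, swap -> [-6, -4, 2, 32, -1, 10]
Pass 2: Select minimum -4 at index 1, swap -> [-6, -4, 2, 32, -1, 10]
Pass 3: Select minimum -1 at index 4, swap -> [-6, -4, -1, 32, 2, 10]
Pass 4: Select minimum 2 at index 4, swap -> [-6, -4, -1, 2, 32, 10]


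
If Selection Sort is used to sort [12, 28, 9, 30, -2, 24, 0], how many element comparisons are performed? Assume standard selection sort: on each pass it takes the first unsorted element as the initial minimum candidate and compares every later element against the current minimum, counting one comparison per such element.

Pass 1: scan indices 1..6 for the minimum = 6 comparison(s); min is -2, place at index 0 -> [-2, 28, 9, 30, 12, 24, 0]
Pass 2: scan indices 2..6 for the minimum = 5 comparison(s); min is 0, place at index 1 -> [-2, 0, 9, 30, 12, 24, 28]
Pass 3: scan indices 3..6 for the minimum = 4 comparison(s); min is 9, place at index 2 -> [-2, 0, 9, 30, 12, 24, 28]
Pass 4: scan indices 4..6 for the minimum = 3 comparison(s); min is 12, place at index 3 -> [-2, 0, 9, 12, 30, 24, 28]
Pass 5: scan indices 5..6 for the minimum = 2 comparison(s); min is 24, place at index 4 -> [-2, 0, 9, 12, 24, 30, 28]
Pass 6: scan indices 6..6 for the minimum = 1 comparison(s); min is 28, place at index 5 -> [-2, 0, 9, 12, 24, 28, 30]
Selection sort always scans the whole unsorted suffix, so the count is (n-1) + (n-2) + ... + 1 = n(n-1)/2 = 7*6/2 = 21 regardless of the input order.
Total comparisons: 6 + 5 + 4 + 3 + 2 + 1 = 21


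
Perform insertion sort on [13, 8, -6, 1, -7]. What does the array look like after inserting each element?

First element 13 is already 'sorted'
Insert 8: shifted 1 elements -> [8, 13, -6, 1, -7]
Insert -6: shifted 2 elements -> [-6, 8, 13, 1, -7]
Insert 1: shifted 2 elements -> [-6, 1, 8, 13, -7]
Insert -7: shifted 4 elements -> [-7, -6, 1, 8, 13]


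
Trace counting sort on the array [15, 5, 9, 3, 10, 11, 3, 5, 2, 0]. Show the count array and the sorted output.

Count array: [1, 0, 1, 2, 0, 2, 0, 0, 0, 1, 1, 1, 0, 0, 0, 1]
(count[i] = number of elements equal to i)
Cumulative count: [1, 1, 2, 4, 4, 6, 6, 6, 6, 7, 8, 9, 9, 9, 9, 10]
Sorted: [0, 2, 3, 3, 5, 5, 9, 10, 11, 15]


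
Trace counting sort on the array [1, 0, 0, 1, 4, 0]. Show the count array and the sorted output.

Count array: [3, 2, 0, 0, 1]
(count[i] = number of elements equal to i)
Cumulative count: [3, 5, 5, 5, 6]
Sorted: [0, 0, 0, 1, 1, 4]


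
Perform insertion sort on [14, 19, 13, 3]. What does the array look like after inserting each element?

First element 14 is already 'sorted'
Insert 19: shifted 0 elements -> [14, 19, 13, 3]
Insert 13: shifted 2 elements -> [13, 14, 19, 3]
Insert 3: shifted 3 elements -> [3, 13, 14, 19]


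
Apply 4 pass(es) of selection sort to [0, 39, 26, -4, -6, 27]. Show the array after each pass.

Pass 1: Select minimum -6 at index 4, swap -> [-6, 39, 26, -4, 0, 27]
Pass 2: Select minimum -4 at index 3, swap -> [-6, -4, 26, 39, 0, 27]
Pass 3: Select minimum 0 at index 4, swap -> [-6, -4, 0, 39, 26, 27]
Pass 4: Select minimum 26 at index 4, swap -> [-6, -4, 0, 26, 39, 27]


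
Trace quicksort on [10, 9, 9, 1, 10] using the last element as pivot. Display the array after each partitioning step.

Partition 1: pivot=10 at index 4 -> [10, 9, 9, 1, 10]
Partition 2: pivot=1 at index 0 -> [1, 9, 9, 10, 10]
Partition 3: pivot=10 at index 3 -> [1, 9, 9, 10, 10]
Partition 4: pivot=9 at index 2 -> [1, 9, 9, 10, 10]


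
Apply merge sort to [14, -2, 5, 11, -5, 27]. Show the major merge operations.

Divide and conquer:
  Merge [-2] + [5] -> [-2, 5]
  Merge [14] + [-2, 5] -> [-2, 5, 14]
  Merge [-5] + [27] -> [-5, 27]
  Merge [11] + [-5, 27] -> [-5, 11, 27]
  Merge [-2, 5, 14] + [-5, 11, 27] -> [-5, -2, 5, 11, 14, 27]


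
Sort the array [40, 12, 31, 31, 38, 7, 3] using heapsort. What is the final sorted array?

Build heap: [40, 38, 31, 31, 12, 7, 3]
Extract 40: [38, 31, 31, 3, 12, 7, 40]
Extract 38: [31, 12, 31, 3, 7, 38, 40]
Extract 31: [31, 12, 7, 3, 31, 38, 40]
Extract 31: [12, 3, 7, 31, 31, 38, 40]
Extract 12: [7, 3, 12, 31, 31, 38, 40]
Extract 7: [3, 7, 12, 31, 31, 38, 40]


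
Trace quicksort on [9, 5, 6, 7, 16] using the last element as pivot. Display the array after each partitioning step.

Partition 1: pivot=16 at index 4 -> [9, 5, 6, 7, 16]
Partition 2: pivot=7 at index 2 -> [5, 6, 7, 9, 16]
Partition 3: pivot=6 at index 1 -> [5, 6, 7, 9, 16]


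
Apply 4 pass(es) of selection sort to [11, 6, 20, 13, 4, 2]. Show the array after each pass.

Pass 1: Select minimum 2 at index 5, swap -> [2, 6, 20, 13, 4, 11]
Pass 2: Select minimum 4 at index 4, swap -> [2, 4, 20, 13, 6, 11]
Pass 3: Select minimum 6 at index 4, swap -> [2, 4, 6, 13, 20, 11]
Pass 4: Select minimum 11 at index 5, swap -> [2, 4, 6, 11, 20, 13]


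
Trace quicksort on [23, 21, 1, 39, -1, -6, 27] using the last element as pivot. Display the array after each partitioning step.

Partition 1: pivot=27 at index 5 -> [23, 21, 1, -1, -6, 27, 39]
Partition 2: pivot=-6 at index 0 -> [-6, 21, 1, -1, 23, 27, 39]
Partition 3: pivot=23 at index 4 -> [-6, 21, 1, -1, 23, 27, 39]
Partition 4: pivot=-1 at index 1 -> [-6, -1, 1, 21, 23, 27, 39]
Partition 5: pivot=21 at index 3 -> [-6, -1, 1, 21, 23, 27, 39]


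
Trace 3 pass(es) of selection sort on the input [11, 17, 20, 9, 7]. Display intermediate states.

Pass 1: Select minimum 7 at index 4, swap -> [7, 17, 20, 9, 11]
Pass 2: Select minimum 9 at index 3, swap -> [7, 9, 20, 17, 11]
Pass 3: Select minimum 11 at index 4, swap -> [7, 9, 11, 17, 20]


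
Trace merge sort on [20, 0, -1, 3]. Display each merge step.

Divide and conquer:
  Merge [20] + [0] -> [0, 20]
  Merge [-1] + [3] -> [-1, 3]
  Merge [0, 20] + [-1, 3] -> [-1, 0, 3, 20]


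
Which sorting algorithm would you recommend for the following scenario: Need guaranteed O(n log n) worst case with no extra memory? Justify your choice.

Best choice: Heapsort
Reason: Heapsort is O(n log n) worst case and sorts in-place; quicksort can degrade to O(n^2)


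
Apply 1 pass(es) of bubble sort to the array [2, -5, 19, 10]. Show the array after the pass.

After pass 1: [-5, 2, 10, 19] (2 swaps)
Total swaps: 2


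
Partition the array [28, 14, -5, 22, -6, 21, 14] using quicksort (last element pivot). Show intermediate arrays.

Partition 1: pivot=14 at index 3 -> [14, -5, -6, 14, 28, 21, 22]
Partition 2: pivot=-6 at index 0 -> [-6, -5, 14, 14, 28, 21, 22]
Partition 3: pivot=14 at index 2 -> [-6, -5, 14, 14, 28, 21, 22]
Partition 4: pivot=22 at index 5 -> [-6, -5, 14, 14, 21, 22, 28]


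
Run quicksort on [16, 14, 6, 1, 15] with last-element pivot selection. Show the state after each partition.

Partition 1: pivot=15 at index 3 -> [14, 6, 1, 15, 16]
Partition 2: pivot=1 at index 0 -> [1, 6, 14, 15, 16]
Partition 3: pivot=14 at index 2 -> [1, 6, 14, 15, 16]


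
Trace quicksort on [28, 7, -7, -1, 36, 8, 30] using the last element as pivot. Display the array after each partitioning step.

Partition 1: pivot=30 at index 5 -> [28, 7, -7, -1, 8, 30, 36]
Partition 2: pivot=8 at index 3 -> [7, -7, -1, 8, 28, 30, 36]
Partition 3: pivot=-1 at index 1 -> [-7, -1, 7, 8, 28, 30, 36]


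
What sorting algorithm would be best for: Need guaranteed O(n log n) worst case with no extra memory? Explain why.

Best choice: Heapsort
Reason: Heapsort is O(n log n) worst case and sorts in-place; quicksort can degrade to O(n^2)


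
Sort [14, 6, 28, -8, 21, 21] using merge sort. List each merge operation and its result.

Divide and conquer:
  Merge [6] + [28] -> [6, 28]
  Merge [14] + [6, 28] -> [6, 14, 28]
  Merge [21] + [21] -> [21, 21]
  Merge [-8] + [21, 21] -> [-8, 21, 21]
  Merge [6, 14, 28] + [-8, 21, 21] -> [-8, 6, 14, 21, 21, 28]


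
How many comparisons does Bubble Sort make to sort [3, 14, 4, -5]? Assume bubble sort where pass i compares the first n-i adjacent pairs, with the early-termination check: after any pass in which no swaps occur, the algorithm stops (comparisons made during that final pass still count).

Pass 1: compare adjacent pairs (0,1)..(2,3) = 3 comparison(s), 2 swap(s) -> [3, 4, -5, 14]
Pass 2: compare adjacent pairs (0,1)..(1,2) = 2 comparison(s), 1 swap(s) -> [3, -5, 4, 14]
Pass 3: compare adjacent pairs (0,1)..(0,1) = 1 comparison(s), 1 swap(s) -> [-5, 3, 4, 14]
Every pass made at least one swap, so all n-1 passes run.
Total comparisons: 3 + 2 + 1 = 6


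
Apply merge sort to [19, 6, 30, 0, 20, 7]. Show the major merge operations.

Divide and conquer:
  Merge [6] + [30] -> [6, 30]
  Merge [19] + [6, 30] -> [6, 19, 30]
  Merge [20] + [7] -> [7, 20]
  Merge [0] + [7, 20] -> [0, 7, 20]
  Merge [6, 19, 30] + [0, 7, 20] -> [0, 6, 7, 19, 20, 30]


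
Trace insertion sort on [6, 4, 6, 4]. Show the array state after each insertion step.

First element 6 is already 'sorted'
Insert 4: shifted 1 elements -> [4, 6, 6, 4]
Insert 6: shifted 0 elements -> [4, 6, 6, 4]
Insert 4: shifted 2 elements -> [4, 4, 6, 6]


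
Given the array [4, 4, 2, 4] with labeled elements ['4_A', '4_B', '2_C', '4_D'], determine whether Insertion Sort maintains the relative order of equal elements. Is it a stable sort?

Trace Insertion Sort on the labeled array (the key is the number; the letter only tracks identity):
  Insert 4_B at index 1: [4_A, 4_B, 2_C, 4_D]
  Insert 2_C at index 0: [2_C, 4_A, 4_B, 4_D]
  Insert 4_D at index 3: [2_C, 4_A, 4_B, 4_D]
Final order: [2_C, 4_A, 4_B, 4_D]
Equal keys:
  value 4: originally 4_A, 4_B, 4_D; after sorting 4_A, 4_B, 4_D -> order preserved
All equal keys kept their original relative order. Insertion Sort is stable: elements are shifted only while they are strictly greater than the key, so a key is inserted after any equal elements already placed.
Answer: Stable


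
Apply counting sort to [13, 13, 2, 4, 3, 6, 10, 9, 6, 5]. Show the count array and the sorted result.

Count array: [0, 0, 1, 1, 1, 1, 2, 0, 0, 1, 1, 0, 0, 2]
(count[i] = number of elements equal to i)
Cumulative count: [0, 0, 1, 2, 3, 4, 6, 6, 6, 7, 8, 8, 8, 10]
Sorted: [2, 3, 4, 5, 6, 6, 9, 10, 13, 13]


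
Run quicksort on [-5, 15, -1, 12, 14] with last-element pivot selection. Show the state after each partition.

Partition 1: pivot=14 at index 3 -> [-5, -1, 12, 14, 15]
Partition 2: pivot=12 at index 2 -> [-5, -1, 12, 14, 15]
Partition 3: pivot=-1 at index 1 -> [-5, -1, 12, 14, 15]


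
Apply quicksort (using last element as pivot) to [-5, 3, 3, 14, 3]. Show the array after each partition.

Partition 1: pivot=3 at index 3 -> [-5, 3, 3, 3, 14]
Partition 2: pivot=3 at index 2 -> [-5, 3, 3, 3, 14]
Partition 3: pivot=3 at index 1 -> [-5, 3, 3, 3, 14]


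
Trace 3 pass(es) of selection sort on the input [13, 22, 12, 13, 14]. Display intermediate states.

Pass 1: Select minimum 12 at index 2, swap -> [12, 22, 13, 13, 14]
Pass 2: Select minimum 13 at index 2, swap -> [12, 13, 22, 13, 14]
Pass 3: Select minimum 13 at index 3, swap -> [12, 13, 13, 22, 14]


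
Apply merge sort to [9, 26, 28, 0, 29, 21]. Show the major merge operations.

Divide and conquer:
  Merge [26] + [28] -> [26, 28]
  Merge [9] + [26, 28] -> [9, 26, 28]
  Merge [29] + [21] -> [21, 29]
  Merge [0] + [21, 29] -> [0, 21, 29]
  Merge [9, 26, 28] + [0, 21, 29] -> [0, 9, 21, 26, 28, 29]


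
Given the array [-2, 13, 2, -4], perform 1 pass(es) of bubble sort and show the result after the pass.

After pass 1: [-2, 2, -4, 13] (2 swaps)
Total swaps: 2


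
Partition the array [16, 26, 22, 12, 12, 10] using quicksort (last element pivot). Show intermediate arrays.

Partition 1: pivot=10 at index 0 -> [10, 26, 22, 12, 12, 16]
Partition 2: pivot=16 at index 3 -> [10, 12, 12, 16, 22, 26]
Partition 3: pivot=12 at index 2 -> [10, 12, 12, 16, 22, 26]
Partition 4: pivot=26 at index 5 -> [10, 12, 12, 16, 22, 26]


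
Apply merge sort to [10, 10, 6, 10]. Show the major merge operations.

Divide and conquer:
  Merge [10] + [10] -> [10, 10]
  Merge [6] + [10] -> [6, 10]
  Merge [10, 10] + [6, 10] -> [6, 10, 10, 10]


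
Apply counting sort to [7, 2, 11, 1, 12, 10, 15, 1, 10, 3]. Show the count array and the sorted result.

Count array: [0, 2, 1, 1, 0, 0, 0, 1, 0, 0, 2, 1, 1, 0, 0, 1]
(count[i] = number of elements equal to i)
Cumulative count: [0, 2, 3, 4, 4, 4, 4, 5, 5, 5, 7, 8, 9, 9, 9, 10]
Sorted: [1, 1, 2, 3, 7, 10, 10, 11, 12, 15]


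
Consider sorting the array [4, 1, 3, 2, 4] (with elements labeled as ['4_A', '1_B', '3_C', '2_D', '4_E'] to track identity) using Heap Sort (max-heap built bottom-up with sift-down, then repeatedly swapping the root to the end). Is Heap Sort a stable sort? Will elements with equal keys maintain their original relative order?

Trace Heap Sort on the labeled array (the key is the number; the letter only tracks identity):
  Build max-heap: [4_A, 4_E, 3_C, 2_D, 1_B]
  Swap root 4_A to index 4, re-heapify first 4 -> [4_E, 2_D, 3_C, 1_B, 4_A]
  Swap root 4_E to index 3, re-heapify first 3 -> [3_C, 2_D, 1_B, 4_E, 4_A]
  Swap root 3_C to index 2, re-heapify first 2 -> [2_D, 1_B, 3_C, 4_E, 4_A]
  Swap root 2_D to index 1, re-heapify first 1 -> [1_B, 2_D, 3_C, 4_E, 4_A]
Final order: [1_B, 2_D, 3_C, 4_E, 4_A]
Equal keys:
  value 4: originally 4_A, 4_E; after sorting 4_E, 4_A -> order changed
Equal keys were reordered, so Heap Sort is not stable: heap construction and root-to-end swaps move elements without regard to the original order of equal keys. (One such input is enough; an unstable sort may happen to preserve order on other inputs, but it gives no guarantee.)
Answer: Not stable


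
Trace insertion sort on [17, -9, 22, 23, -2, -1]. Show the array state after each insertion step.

First element 17 is already 'sorted'
Insert -9: shifted 1 elements -> [-9, 17, 22, 23, -2, -1]
Insert 22: shifted 0 elements -> [-9, 17, 22, 23, -2, -1]
Insert 23: shifted 0 elements -> [-9, 17, 22, 23, -2, -1]
Insert -2: shifted 3 elements -> [-9, -2, 17, 22, 23, -1]
Insert -1: shifted 3 elements -> [-9, -2, -1, 17, 22, 23]


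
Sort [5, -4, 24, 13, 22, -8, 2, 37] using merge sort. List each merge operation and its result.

Divide and conquer:
  Merge [5] + [-4] -> [-4, 5]
  Merge [24] + [13] -> [13, 24]
  Merge [-4, 5] + [13, 24] -> [-4, 5, 13, 24]
  Merge [22] + [-8] -> [-8, 22]
  Merge [2] + [37] -> [2, 37]
  Merge [-8, 22] + [2, 37] -> [-8, 2, 22, 37]
  Merge [-4, 5, 13, 24] + [-8, 2, 22, 37] -> [-8, -4, 2, 5, 13, 22, 24, 37]


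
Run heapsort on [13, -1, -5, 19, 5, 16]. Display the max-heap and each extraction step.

Build heap: [19, 13, 16, -1, 5, -5]
Extract 19: [16, 13, -5, -1, 5, 19]
Extract 16: [13, 5, -5, -1, 16, 19]
Extract 13: [5, -1, -5, 13, 16, 19]
Extract 5: [-1, -5, 5, 13, 16, 19]
Extract -1: [-5, -1, 5, 13, 16, 19]


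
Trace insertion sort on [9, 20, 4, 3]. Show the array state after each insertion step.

First element 9 is already 'sorted'
Insert 20: shifted 0 elements -> [9, 20, 4, 3]
Insert 4: shifted 2 elements -> [4, 9, 20, 3]
Insert 3: shifted 3 elements -> [3, 4, 9, 20]


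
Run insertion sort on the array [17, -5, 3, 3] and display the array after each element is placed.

First element 17 is already 'sorted'
Insert -5: shifted 1 elements -> [-5, 17, 3, 3]
Insert 3: shifted 1 elements -> [-5, 3, 17, 3]
Insert 3: shifted 1 elements -> [-5, 3, 3, 17]


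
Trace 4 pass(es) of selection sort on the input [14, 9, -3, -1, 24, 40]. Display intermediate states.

Pass 1: Select minimum -3 at index 2, swap -> [-3, 9, 14, -1, 24, 40]
Pass 2: Select minimum -1 at index 3, swap -> [-3, -1, 14, 9, 24, 40]
Pass 3: Select minimum 9 at index 3, swap -> [-3, -1, 9, 14, 24, 40]
Pass 4: Select minimum 14 at index 3, swap -> [-3, -1, 9, 14, 24, 40]


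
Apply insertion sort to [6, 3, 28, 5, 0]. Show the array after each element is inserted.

First element 6 is already 'sorted'
Insert 3: shifted 1 elements -> [3, 6, 28, 5, 0]
Insert 28: shifted 0 elements -> [3, 6, 28, 5, 0]
Insert 5: shifted 2 elements -> [3, 5, 6, 28, 0]
Insert 0: shifted 4 elements -> [0, 3, 5, 6, 28]


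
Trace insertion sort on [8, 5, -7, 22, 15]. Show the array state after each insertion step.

First element 8 is already 'sorted'
Insert 5: shifted 1 elements -> [5, 8, -7, 22, 15]
Insert -7: shifted 2 elements -> [-7, 5, 8, 22, 15]
Insert 22: shifted 0 elements -> [-7, 5, 8, 22, 15]
Insert 15: shifted 1 elements -> [-7, 5, 8, 15, 22]


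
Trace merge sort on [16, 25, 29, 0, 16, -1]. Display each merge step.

Divide and conquer:
  Merge [25] + [29] -> [25, 29]
  Merge [16] + [25, 29] -> [16, 25, 29]
  Merge [16] + [-1] -> [-1, 16]
  Merge [0] + [-1, 16] -> [-1, 0, 16]
  Merge [16, 25, 29] + [-1, 0, 16] -> [-1, 0, 16, 16, 25, 29]


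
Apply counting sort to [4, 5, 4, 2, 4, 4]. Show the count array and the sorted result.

Count array: [0, 0, 1, 0, 4, 1]
(count[i] = number of elements equal to i)
Cumulative count: [0, 0, 1, 1, 5, 6]
Sorted: [2, 4, 4, 4, 4, 5]


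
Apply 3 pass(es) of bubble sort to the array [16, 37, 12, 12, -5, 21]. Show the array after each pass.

After pass 1: [16, 12, 12, -5, 21, 37] (4 swaps)
After pass 2: [12, 12, -5, 16, 21, 37] (3 swaps)
After pass 3: [12, -5, 12, 16, 21, 37] (1 swaps)
Total swaps: 8


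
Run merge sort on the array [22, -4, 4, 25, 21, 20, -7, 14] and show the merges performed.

Divide and conquer:
  Merge [22] + [-4] -> [-4, 22]
  Merge [4] + [25] -> [4, 25]
  Merge [-4, 22] + [4, 25] -> [-4, 4, 22, 25]
  Merge [21] + [20] -> [20, 21]
  Merge [-7] + [14] -> [-7, 14]
  Merge [20, 21] + [-7, 14] -> [-7, 14, 20, 21]
  Merge [-4, 4, 22, 25] + [-7, 14, 20, 21] -> [-7, -4, 4, 14, 20, 21, 22, 25]


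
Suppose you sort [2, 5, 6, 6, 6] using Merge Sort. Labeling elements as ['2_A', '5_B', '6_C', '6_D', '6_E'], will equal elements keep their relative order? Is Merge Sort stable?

Trace Merge Sort on the labeled array (the key is the number; the letter only tracks identity):
  Merge [2_A] + [5_B] -> [2_A, 5_B]
  Merge [6_D] + [6_E] -> [6_D, 6_E]
  Merge [6_C] + [6_D, 6_E] -> [6_C, 6_D, 6_E]
  Merge [2_A, 5_B] + [6_C, 6_D, 6_E] -> [2_A, 5_B, 6_C, 6_D, 6_E]
Final order: [2_A, 5_B, 6_C, 6_D, 6_E]
Equal keys:
  value 6: originally 6_C, 6_D, 6_E; after sorting 6_C, 6_D, 6_E -> order preserved
All equal keys kept their original relative order. Merge Sort is stable: when the heads of the two halves are equal the merge takes from the left half first.
Answer: Stable


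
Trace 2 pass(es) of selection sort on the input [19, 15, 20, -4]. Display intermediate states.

Pass 1: Select minimum -4 at index 3, swap -> [-4, 15, 20, 19]
Pass 2: Select minimum 15 at index 1, swap -> [-4, 15, 20, 19]


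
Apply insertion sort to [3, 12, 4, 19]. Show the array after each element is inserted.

First element 3 is already 'sorted'
Insert 12: shifted 0 elements -> [3, 12, 4, 19]
Insert 4: shifted 1 elements -> [3, 4, 12, 19]
Insert 19: shifted 0 elements -> [3, 4, 12, 19]


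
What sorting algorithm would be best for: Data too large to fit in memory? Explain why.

Best choice: External merge sort
Reason: Minimizes disk I/O by sequential reads/writes


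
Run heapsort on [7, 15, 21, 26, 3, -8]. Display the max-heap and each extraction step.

Build heap: [26, 15, 21, 7, 3, -8]
Extract 26: [21, 15, -8, 7, 3, 26]
Extract 21: [15, 7, -8, 3, 21, 26]
Extract 15: [7, 3, -8, 15, 21, 26]
Extract 7: [3, -8, 7, 15, 21, 26]
Extract 3: [-8, 3, 7, 15, 21, 26]


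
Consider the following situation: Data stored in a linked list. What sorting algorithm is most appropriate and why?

Best choice: Merge sort
Reason: Merge sort doesn't require random access; can be done in O(1) extra space for linked lists


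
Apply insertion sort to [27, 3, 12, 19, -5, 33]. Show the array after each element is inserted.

First element 27 is already 'sorted'
Insert 3: shifted 1 elements -> [3, 27, 12, 19, -5, 33]
Insert 12: shifted 1 elements -> [3, 12, 27, 19, -5, 33]
Insert 19: shifted 1 elements -> [3, 12, 19, 27, -5, 33]
Insert -5: shifted 4 elements -> [-5, 3, 12, 19, 27, 33]
Insert 33: shifted 0 elements -> [-5, 3, 12, 19, 27, 33]


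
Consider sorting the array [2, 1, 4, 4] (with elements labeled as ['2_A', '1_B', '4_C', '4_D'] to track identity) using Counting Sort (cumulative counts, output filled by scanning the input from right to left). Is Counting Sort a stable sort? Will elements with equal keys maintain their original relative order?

Trace Counting Sort on the labeled array (the key is the number; the letter only tracks identity):
  Counts for values 0..4: [0, 1, 1, 0, 2]
  Cumulative counts: [0, 1, 2, 2, 4]
  Scan right to left: place 4_D at output index 3
  Scan right to left: place 4_C at output index 2
  Scan right to left: place 1_B at output index 0
  Scan right to left: place 2_A at output index 1
  Output: [1_B, 2_A, 4_C, 4_D]
Equal keys:
  value 4: originally 4_C, 4_D; after sorting 4_C, 4_D -> order preserved
All equal keys kept their original relative order. Counting Sort is stable: scanning the input right to left with decreasing cumulative counts places later duplicates at later output positions.
Answer: Stable


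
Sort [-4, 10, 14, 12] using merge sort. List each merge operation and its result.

Divide and conquer:
  Merge [-4] + [10] -> [-4, 10]
  Merge [14] + [12] -> [12, 14]
  Merge [-4, 10] + [12, 14] -> [-4, 10, 12, 14]


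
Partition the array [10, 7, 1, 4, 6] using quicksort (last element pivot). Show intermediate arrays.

Partition 1: pivot=6 at index 2 -> [1, 4, 6, 7, 10]
Partition 2: pivot=4 at index 1 -> [1, 4, 6, 7, 10]
Partition 3: pivot=10 at index 4 -> [1, 4, 6, 7, 10]


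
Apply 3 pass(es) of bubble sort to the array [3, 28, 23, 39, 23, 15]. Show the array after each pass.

After pass 1: [3, 23, 28, 23, 15, 39] (3 swaps)
After pass 2: [3, 23, 23, 15, 28, 39] (2 swaps)
After pass 3: [3, 23, 15, 23, 28, 39] (1 swaps)
Total swaps: 6


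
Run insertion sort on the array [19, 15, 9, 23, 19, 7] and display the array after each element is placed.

First element 19 is already 'sorted'
Insert 15: shifted 1 elements -> [15, 19, 9, 23, 19, 7]
Insert 9: shifted 2 elements -> [9, 15, 19, 23, 19, 7]
Insert 23: shifted 0 elements -> [9, 15, 19, 23, 19, 7]
Insert 19: shifted 1 elements -> [9, 15, 19, 19, 23, 7]
Insert 7: shifted 5 elements -> [7, 9, 15, 19, 19, 23]


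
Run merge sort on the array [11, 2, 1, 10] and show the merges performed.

Divide and conquer:
  Merge [11] + [2] -> [2, 11]
  Merge [1] + [10] -> [1, 10]
  Merge [2, 11] + [1, 10] -> [1, 2, 10, 11]


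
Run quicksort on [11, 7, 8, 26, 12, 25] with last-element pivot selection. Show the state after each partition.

Partition 1: pivot=25 at index 4 -> [11, 7, 8, 12, 25, 26]
Partition 2: pivot=12 at index 3 -> [11, 7, 8, 12, 25, 26]
Partition 3: pivot=8 at index 1 -> [7, 8, 11, 12, 25, 26]


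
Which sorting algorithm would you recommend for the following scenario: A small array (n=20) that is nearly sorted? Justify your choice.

Best choice: Insertion sort
Reason: Insertion sort is O(n) for nearly sorted arrays and has low overhead


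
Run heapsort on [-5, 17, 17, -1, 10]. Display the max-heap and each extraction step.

Build heap: [17, 10, 17, -1, -5]
Extract 17: [17, 10, -5, -1, 17]
Extract 17: [10, -1, -5, 17, 17]
Extract 10: [-1, -5, 10, 17, 17]
Extract -1: [-5, -1, 10, 17, 17]


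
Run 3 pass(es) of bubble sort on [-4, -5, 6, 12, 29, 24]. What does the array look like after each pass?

After pass 1: [-5, -4, 6, 12, 24, 29] (2 swaps)
After pass 2: [-5, -4, 6, 12, 24, 29] (0 swaps)
After pass 3: [-5, -4, 6, 12, 24, 29] (0 swaps)
Total swaps: 2


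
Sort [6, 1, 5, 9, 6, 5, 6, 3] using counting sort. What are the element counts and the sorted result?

Count array: [0, 1, 0, 1, 0, 2, 3, 0, 0, 1]
(count[i] = number of elements equal to i)
Cumulative count: [0, 1, 1, 2, 2, 4, 7, 7, 7, 8]
Sorted: [1, 3, 5, 5, 6, 6, 6, 9]


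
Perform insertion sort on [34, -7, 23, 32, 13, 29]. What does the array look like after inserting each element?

First element 34 is already 'sorted'
Insert -7: shifted 1 elements -> [-7, 34, 23, 32, 13, 29]
Insert 23: shifted 1 elements -> [-7, 23, 34, 32, 13, 29]
Insert 32: shifted 1 elements -> [-7, 23, 32, 34, 13, 29]
Insert 13: shifted 3 elements -> [-7, 13, 23, 32, 34, 29]
Insert 29: shifted 2 elements -> [-7, 13, 23, 29, 32, 34]


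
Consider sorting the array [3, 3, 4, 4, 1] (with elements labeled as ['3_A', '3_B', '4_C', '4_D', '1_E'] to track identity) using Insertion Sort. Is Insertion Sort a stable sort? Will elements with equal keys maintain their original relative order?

Trace Insertion Sort on the labeled array (the key is the number; the letter only tracks identity):
  Insert 3_B at index 1: [3_A, 3_B, 4_C, 4_D, 1_E]
  Insert 4_C at index 2: [3_A, 3_B, 4_C, 4_D, 1_E]
  Insert 4_D at index 3: [3_A, 3_B, 4_C, 4_D, 1_E]
  Insert 1_E at index 0: [1_E, 3_A, 3_B, 4_C, 4_D]
Final order: [1_E, 3_A, 3_B, 4_C, 4_D]
Equal keys:
  value 3: originally 3_A, 3_B; after sorting 3_A, 3_B -> order preserved
  value 4: originally 4_C, 4_D; after sorting 4_C, 4_D -> order preserved
All equal keys kept their original relative order. Insertion Sort is stable: elements are shifted only while they are strictly greater than the key, so a key is inserted after any equal elements already placed.
Answer: Stable


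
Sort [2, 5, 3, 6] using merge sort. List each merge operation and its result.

Divide and conquer:
  Merge [2] + [5] -> [2, 5]
  Merge [3] + [6] -> [3, 6]
  Merge [2, 5] + [3, 6] -> [2, 3, 5, 6]


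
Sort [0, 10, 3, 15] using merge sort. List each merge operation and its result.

Divide and conquer:
  Merge [0] + [10] -> [0, 10]
  Merge [3] + [15] -> [3, 15]
  Merge [0, 10] + [3, 15] -> [0, 3, 10, 15]


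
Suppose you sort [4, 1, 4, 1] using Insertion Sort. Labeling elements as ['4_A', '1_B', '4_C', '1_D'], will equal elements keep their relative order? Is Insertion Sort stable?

Trace Insertion Sort on the labeled array (the key is the number; the letter only tracks identity):
  Insert 1_B at index 0: [1_B, 4_A, 4_C, 1_D]
  Insert 4_C at index 2: [1_B, 4_A, 4_C, 1_D]
  Insert 1_D at index 1: [1_B, 1_D, 4_A, 4_C]
Final order: [1_B, 1_D, 4_A, 4_C]
Equal keys:
  value 1: originally 1_B, 1_D; after sorting 1_B, 1_D -> order preserved
  value 4: originally 4_A, 4_C; after sorting 4_A, 4_C -> order preserved
All equal keys kept their original relative order. Insertion Sort is stable: elements are shifted only while they are strictly greater than the key, so a key is inserted after any equal elements already placed.
Answer: Stable


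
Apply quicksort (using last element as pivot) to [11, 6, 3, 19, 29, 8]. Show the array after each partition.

Partition 1: pivot=8 at index 2 -> [6, 3, 8, 19, 29, 11]
Partition 2: pivot=3 at index 0 -> [3, 6, 8, 19, 29, 11]
Partition 3: pivot=11 at index 3 -> [3, 6, 8, 11, 29, 19]
Partition 4: pivot=19 at index 4 -> [3, 6, 8, 11, 19, 29]


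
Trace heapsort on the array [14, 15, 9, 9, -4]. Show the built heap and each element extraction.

Build heap: [15, 14, 9, 9, -4]
Extract 15: [14, 9, 9, -4, 15]
Extract 14: [9, -4, 9, 14, 15]
Extract 9: [9, -4, 9, 14, 15]
Extract 9: [-4, 9, 9, 14, 15]


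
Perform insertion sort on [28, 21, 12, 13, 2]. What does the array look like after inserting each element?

First element 28 is already 'sorted'
Insert 21: shifted 1 elements -> [21, 28, 12, 13, 2]
Insert 12: shifted 2 elements -> [12, 21, 28, 13, 2]
Insert 13: shifted 2 elements -> [12, 13, 21, 28, 2]
Insert 2: shifted 4 elements -> [2, 12, 13, 21, 28]


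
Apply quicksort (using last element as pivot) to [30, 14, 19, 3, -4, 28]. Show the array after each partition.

Partition 1: pivot=28 at index 4 -> [14, 19, 3, -4, 28, 30]
Partition 2: pivot=-4 at index 0 -> [-4, 19, 3, 14, 28, 30]
Partition 3: pivot=14 at index 2 -> [-4, 3, 14, 19, 28, 30]
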